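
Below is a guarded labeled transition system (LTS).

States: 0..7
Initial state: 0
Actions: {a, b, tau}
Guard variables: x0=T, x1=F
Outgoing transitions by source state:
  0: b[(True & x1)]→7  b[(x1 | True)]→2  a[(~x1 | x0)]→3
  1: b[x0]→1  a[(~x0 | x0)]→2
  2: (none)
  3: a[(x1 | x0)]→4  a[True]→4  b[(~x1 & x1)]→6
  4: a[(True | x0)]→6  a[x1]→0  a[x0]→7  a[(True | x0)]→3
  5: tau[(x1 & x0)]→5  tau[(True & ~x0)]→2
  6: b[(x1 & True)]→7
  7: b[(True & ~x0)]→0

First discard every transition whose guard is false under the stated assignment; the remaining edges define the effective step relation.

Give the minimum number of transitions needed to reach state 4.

Answer: 2

Analysis:
Breadth-first toward 4:
  Layer 0: {0}
  Layer 1: {2,3}
  Layer 2: {4}
4 enters at depth 2; path a·a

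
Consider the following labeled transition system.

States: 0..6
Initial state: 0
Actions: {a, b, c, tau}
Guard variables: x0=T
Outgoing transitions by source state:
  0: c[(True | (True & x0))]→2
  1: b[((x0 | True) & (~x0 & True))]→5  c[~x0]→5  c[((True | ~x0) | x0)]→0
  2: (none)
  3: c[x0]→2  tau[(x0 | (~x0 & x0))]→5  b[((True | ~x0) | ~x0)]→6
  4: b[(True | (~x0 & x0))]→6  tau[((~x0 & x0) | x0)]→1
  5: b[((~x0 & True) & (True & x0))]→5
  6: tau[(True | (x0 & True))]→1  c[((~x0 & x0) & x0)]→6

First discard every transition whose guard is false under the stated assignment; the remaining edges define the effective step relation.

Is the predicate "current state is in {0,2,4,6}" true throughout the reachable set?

Allowed set {0,2,4,6}
Reach set: {0,2}
  0: ✓
  2: ✓

Answer: INVARIANT HOLDS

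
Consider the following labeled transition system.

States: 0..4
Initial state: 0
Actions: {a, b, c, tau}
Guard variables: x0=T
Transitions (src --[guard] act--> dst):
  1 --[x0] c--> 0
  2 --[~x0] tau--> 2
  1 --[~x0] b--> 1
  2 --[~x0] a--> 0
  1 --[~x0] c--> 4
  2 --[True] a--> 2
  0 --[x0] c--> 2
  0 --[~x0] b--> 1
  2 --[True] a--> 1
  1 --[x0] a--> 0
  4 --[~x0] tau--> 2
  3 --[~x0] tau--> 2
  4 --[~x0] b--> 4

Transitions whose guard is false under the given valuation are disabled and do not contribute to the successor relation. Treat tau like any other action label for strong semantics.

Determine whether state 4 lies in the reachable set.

Answer: UNREACHABLE

Working:
After dropping false guards: 5 live edges.
L0 = {0}
L1 = {2}  total {0,2}
L2 = {1}  total {0,1,2}
Reachable = {0,1,2}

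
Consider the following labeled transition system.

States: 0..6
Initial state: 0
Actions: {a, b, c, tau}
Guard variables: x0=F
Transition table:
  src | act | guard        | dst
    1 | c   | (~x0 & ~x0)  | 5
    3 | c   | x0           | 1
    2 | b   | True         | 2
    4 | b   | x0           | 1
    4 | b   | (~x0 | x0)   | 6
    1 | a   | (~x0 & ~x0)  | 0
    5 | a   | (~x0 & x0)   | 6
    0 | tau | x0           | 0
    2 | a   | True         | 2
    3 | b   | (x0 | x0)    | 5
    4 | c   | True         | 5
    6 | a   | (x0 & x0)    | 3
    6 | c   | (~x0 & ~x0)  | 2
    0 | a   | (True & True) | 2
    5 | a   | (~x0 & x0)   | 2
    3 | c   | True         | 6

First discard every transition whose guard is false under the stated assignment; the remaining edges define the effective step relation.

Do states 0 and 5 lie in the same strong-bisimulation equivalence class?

Answer: NOT BISIMILAR

Working:
Bisimulation quotient by refinement:
  P[0] = {{0,1,2,3,4,5,6}}
  P[1] = {{0},{1},{2},{3,6},{4},{5}}
  P[2] = {{0},{1},{2},{3},{4},{5},{6}}
Fixed point at round 3; 7 class(es).
0∈{0}, 5∈{5}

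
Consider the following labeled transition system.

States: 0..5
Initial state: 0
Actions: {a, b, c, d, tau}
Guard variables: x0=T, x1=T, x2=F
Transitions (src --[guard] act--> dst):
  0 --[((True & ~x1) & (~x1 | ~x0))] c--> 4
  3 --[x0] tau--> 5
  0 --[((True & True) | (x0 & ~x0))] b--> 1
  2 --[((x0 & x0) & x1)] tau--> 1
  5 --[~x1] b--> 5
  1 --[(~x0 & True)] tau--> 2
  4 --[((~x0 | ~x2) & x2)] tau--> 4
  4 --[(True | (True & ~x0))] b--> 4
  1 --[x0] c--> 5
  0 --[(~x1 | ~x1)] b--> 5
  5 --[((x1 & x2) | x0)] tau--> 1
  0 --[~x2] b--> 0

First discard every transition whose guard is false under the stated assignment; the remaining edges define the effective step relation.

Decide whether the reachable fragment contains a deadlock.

Answer: DEADLOCK-FREE

Trace:
Reach set: {0,1,5}
  0: b→0  b→1  [2 exit(s)]
  1: c→5  [1 exit(s)]
  5: tau→1  [1 exit(s)]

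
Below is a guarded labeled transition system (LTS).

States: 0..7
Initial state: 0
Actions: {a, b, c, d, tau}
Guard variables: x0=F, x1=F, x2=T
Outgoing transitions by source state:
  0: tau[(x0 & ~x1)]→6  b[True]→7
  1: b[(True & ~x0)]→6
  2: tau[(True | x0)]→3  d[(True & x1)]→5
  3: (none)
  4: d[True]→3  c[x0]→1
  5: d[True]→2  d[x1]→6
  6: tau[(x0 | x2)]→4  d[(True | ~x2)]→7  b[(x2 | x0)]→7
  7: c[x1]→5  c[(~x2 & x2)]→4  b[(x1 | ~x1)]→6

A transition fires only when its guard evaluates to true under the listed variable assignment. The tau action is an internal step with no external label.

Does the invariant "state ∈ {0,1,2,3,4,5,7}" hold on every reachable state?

Safe = {0,1,2,3,4,5,7}
Reach set: {0,3,4,6,7}
  0: ✓
  3: ✓
  4: ✓
  6: outside
  7: ✓
counterexample path to 6: b·b

Answer: INVARIANT VIOLATED at state 6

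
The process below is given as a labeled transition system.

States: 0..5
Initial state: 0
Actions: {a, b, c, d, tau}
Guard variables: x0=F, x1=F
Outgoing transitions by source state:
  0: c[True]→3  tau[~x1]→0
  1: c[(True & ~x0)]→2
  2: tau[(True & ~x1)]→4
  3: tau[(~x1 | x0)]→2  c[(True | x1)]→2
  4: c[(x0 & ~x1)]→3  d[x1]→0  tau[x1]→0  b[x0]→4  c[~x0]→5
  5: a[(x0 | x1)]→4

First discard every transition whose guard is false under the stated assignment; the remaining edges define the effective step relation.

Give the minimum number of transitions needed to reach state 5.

Answer: 4

Analysis:
Breadth-first toward 5:
  Layer 0: {0}
  Layer 1: {3}
  Layer 2: {2}
  Layer 3: {4}
  Layer 4: {5}
5 enters at depth 4; path c·c·tau·c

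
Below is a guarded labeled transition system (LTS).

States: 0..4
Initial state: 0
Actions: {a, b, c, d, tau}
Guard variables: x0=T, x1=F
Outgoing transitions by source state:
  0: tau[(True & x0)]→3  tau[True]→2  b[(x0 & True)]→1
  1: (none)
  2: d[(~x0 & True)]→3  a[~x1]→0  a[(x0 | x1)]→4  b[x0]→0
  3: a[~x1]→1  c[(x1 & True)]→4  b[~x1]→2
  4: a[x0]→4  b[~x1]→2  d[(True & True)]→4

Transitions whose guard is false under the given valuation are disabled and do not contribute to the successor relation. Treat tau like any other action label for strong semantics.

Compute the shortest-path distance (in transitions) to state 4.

Layered search for 4:
  L0 = {0}
  L1 = {1,2,3}
  L2 = {4}
first hit 4 at d=2 via tau·a

Answer: 2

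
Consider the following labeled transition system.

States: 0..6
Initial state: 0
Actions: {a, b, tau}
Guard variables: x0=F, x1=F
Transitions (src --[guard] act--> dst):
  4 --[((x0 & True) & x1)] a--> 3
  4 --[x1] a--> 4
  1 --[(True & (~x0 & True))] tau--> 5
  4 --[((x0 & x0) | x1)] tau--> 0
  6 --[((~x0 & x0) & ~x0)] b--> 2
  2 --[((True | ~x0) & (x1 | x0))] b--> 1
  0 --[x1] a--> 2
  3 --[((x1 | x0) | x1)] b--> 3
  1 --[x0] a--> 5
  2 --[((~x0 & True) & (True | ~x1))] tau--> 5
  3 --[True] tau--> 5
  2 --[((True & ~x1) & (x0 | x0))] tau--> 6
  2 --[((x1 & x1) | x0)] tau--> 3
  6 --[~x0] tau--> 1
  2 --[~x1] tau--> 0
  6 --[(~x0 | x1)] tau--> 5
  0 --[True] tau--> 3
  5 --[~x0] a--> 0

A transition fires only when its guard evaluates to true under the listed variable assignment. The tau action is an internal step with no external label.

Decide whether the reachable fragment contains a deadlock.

Answer: DEADLOCK-FREE

Trace:
Reach set: {0,3,5}
  0: tau→3  [1 exit(s)]
  3: tau→5  [1 exit(s)]
  5: a→0  [1 exit(s)]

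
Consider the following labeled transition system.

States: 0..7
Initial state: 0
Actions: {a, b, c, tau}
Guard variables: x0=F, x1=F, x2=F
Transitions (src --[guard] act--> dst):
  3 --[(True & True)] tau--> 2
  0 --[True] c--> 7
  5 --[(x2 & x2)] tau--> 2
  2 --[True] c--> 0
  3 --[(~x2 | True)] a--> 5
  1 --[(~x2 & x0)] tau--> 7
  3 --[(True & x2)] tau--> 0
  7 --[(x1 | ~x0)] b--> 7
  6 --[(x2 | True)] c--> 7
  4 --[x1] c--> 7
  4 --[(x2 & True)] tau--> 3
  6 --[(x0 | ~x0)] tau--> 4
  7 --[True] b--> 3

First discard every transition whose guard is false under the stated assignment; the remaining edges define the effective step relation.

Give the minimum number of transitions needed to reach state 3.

Layered search for 3:
  L0 = {0}
  L1 = {7}
  L2 = {3}
first hit 3 at d=2 via c·b

Answer: 2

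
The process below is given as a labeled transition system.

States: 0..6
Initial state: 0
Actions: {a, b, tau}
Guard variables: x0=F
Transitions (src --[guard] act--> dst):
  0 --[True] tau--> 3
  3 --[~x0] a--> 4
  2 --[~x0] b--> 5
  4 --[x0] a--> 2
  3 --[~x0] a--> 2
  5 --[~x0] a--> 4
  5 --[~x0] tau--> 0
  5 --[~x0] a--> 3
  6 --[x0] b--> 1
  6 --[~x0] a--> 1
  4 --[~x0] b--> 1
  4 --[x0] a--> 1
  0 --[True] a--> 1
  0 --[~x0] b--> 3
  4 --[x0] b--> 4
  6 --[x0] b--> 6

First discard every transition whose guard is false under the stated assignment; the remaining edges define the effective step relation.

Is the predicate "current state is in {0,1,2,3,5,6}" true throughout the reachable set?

Safe = {0,1,2,3,5,6}
Reachable = {0,1,2,3,4,5}
  0: safe
  1: safe
  2: safe
  3: safe
  4: VIOLATES
  5: safe
counterexample path to 4: tau·a

Answer: INVARIANT VIOLATED at state 4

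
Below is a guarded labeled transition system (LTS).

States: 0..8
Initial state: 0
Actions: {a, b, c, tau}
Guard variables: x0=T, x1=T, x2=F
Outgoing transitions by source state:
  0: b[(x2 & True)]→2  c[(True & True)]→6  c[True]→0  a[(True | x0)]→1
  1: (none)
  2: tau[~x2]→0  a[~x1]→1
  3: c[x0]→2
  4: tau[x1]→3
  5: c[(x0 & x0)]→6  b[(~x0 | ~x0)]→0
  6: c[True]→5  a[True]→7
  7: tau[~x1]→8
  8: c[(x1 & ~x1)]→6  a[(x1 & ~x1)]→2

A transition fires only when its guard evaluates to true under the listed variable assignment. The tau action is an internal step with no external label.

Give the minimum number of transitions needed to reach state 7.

BFS to 7:
  depth 0: {0}
  depth 1: {1,6}
  depth 2: {5,7}
first hit 7 at d=2 via c·a

Answer: 2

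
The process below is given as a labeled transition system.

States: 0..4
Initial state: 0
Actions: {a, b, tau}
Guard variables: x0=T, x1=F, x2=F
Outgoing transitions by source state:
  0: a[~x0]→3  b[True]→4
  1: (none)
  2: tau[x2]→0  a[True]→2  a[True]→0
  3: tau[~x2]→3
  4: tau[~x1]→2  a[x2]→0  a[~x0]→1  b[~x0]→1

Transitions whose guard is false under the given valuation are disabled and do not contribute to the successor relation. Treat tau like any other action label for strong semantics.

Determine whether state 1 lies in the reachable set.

Answer: UNREACHABLE

Working:
5 transition(s) survive guard evaluation.
L0 = {0}
L1 = {4}  cumulative {0,4}
L2 = {2}  cumulative {0,2,4}
Reach set: {0,2,4}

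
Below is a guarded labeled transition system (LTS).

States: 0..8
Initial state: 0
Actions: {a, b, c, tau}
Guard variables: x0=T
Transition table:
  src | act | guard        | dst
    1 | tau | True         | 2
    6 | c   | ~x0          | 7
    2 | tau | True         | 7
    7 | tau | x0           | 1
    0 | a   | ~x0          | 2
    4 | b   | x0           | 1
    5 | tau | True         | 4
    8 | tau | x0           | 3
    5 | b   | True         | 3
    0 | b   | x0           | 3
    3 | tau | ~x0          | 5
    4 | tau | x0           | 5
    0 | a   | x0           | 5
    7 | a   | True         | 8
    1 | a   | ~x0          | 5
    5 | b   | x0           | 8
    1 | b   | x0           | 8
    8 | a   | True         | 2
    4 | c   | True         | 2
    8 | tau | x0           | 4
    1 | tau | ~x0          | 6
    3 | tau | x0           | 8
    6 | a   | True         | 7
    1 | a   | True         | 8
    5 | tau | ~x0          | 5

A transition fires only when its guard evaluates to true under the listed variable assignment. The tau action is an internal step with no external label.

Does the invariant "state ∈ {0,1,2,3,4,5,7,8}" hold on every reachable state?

Answer: INVARIANT HOLDS

Working:
Safe = {0,1,2,3,4,5,7,8}
R = {0,1,2,3,4,5,7,8}
  0: ok
  1: ok
  2: ok
  3: ok
  4: ok
  5: ok
  7: ok
  8: ok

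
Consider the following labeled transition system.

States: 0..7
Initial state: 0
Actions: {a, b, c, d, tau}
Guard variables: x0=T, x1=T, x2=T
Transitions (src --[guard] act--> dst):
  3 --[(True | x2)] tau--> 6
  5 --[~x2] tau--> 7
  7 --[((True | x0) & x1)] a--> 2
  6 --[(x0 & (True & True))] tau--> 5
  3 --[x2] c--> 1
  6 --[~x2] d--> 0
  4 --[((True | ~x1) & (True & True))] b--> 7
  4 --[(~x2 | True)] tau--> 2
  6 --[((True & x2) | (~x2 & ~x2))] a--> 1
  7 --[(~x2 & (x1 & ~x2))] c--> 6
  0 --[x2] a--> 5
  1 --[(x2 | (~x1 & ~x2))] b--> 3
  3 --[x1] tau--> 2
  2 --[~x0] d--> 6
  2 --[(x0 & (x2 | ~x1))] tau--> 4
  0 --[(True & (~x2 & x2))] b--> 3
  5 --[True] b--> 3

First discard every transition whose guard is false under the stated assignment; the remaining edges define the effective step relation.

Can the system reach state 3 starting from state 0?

Guard filter leaves 12 enabled edge(s).
L0 = {0}
L1 = {5}  now seen {0,5}
L2 = {3}  now seen {0,3,5}
L3 = {1,2,6}  now seen {0,1,2,3,5,6}
L4 = {4}  now seen {0,1,2,3,4,5,6}
L5 = {7}  now seen {0,1,2,3,4,5,6,7}
R = {0,1,2,3,4,5,6,7}
witness 3: a·b

Answer: REACHABLE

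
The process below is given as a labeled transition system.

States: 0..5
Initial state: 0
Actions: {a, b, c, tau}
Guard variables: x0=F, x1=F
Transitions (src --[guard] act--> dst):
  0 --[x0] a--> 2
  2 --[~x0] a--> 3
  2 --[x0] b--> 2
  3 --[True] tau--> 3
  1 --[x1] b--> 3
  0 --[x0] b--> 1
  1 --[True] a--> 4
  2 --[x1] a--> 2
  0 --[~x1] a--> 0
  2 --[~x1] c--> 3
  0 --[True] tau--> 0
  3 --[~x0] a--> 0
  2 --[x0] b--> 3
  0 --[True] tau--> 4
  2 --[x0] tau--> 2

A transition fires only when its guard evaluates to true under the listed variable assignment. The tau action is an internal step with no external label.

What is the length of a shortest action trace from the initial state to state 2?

Answer: UNREACHABLE

Working:
Breadth-first toward 2:
  depth 0: {0}
  depth 1: {4}
2 never appears.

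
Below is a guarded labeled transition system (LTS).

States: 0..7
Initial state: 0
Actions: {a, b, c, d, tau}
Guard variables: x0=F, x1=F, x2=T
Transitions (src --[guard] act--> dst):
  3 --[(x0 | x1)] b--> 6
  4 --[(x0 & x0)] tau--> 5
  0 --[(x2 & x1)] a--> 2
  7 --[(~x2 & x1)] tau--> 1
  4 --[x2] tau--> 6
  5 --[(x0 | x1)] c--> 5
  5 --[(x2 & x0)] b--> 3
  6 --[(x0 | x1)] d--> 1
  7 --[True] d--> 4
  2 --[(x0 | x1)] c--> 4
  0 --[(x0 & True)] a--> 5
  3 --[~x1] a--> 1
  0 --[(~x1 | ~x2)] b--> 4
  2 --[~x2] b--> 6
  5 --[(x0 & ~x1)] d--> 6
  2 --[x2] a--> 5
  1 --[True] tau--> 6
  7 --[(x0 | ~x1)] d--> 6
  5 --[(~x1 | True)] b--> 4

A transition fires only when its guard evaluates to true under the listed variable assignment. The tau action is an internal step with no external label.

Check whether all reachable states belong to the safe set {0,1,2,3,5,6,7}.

Allowed set {0,1,2,3,5,6,7}
R = {0,4,6}
  0: safe
  4: outside
  6: safe
witness against invariant: b → 4

Answer: INVARIANT VIOLATED at state 4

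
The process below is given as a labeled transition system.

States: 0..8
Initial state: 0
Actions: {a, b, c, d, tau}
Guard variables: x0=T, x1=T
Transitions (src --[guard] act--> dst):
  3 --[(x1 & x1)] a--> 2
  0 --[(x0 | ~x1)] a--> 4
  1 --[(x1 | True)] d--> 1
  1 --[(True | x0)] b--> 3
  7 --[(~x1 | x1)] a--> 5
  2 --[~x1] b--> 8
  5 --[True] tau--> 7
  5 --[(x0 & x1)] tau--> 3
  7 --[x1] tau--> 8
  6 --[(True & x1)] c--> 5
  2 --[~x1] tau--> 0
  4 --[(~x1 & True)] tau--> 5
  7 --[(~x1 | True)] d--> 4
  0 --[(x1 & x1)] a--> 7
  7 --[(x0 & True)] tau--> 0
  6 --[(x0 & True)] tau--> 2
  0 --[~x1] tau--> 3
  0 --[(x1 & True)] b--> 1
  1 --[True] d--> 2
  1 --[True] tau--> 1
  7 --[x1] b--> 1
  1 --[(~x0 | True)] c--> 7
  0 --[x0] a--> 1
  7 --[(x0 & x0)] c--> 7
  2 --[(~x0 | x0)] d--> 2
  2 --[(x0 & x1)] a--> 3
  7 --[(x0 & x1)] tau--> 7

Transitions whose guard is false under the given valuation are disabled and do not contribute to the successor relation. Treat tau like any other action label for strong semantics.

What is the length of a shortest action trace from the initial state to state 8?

Answer: 2

Trace:
Breadth-first toward 8:
  Layer 0: {0}
  Layer 1: {1,4,7}
  Layer 2: {2,3,5,8}
first hit 8 at d=2 via a·tau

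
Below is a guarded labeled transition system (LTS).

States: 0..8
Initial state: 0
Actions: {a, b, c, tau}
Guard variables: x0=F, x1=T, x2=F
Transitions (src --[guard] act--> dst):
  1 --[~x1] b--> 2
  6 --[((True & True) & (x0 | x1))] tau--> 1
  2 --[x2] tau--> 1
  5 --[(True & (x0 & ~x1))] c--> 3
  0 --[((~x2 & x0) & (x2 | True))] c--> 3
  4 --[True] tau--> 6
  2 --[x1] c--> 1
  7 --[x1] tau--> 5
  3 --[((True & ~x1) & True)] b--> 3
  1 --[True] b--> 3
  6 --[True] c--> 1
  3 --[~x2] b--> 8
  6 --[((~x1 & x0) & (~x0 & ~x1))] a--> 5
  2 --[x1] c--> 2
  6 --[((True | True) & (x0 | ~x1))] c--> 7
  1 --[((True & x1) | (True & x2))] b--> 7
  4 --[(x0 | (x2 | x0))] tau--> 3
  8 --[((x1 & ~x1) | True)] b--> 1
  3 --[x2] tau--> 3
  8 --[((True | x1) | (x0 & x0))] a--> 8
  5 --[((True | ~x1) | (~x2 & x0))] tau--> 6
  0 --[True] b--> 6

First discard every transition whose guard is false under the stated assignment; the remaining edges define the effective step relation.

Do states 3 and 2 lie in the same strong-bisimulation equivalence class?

Answer: NOT BISIMILAR

Working:
Bisimulation quotient by refinement:
  round 0: {{0,1,2,3,4,5,6,7,8}}
  round 1: {{0,1,3},{2},{4,5,7},{6},{8}}
  round 2: {{0},{1},{2},{3},{4,5},{6},{7},{8}}
8 equivalence class(es) (converged in 3)
3∈{3}, 2∈{2}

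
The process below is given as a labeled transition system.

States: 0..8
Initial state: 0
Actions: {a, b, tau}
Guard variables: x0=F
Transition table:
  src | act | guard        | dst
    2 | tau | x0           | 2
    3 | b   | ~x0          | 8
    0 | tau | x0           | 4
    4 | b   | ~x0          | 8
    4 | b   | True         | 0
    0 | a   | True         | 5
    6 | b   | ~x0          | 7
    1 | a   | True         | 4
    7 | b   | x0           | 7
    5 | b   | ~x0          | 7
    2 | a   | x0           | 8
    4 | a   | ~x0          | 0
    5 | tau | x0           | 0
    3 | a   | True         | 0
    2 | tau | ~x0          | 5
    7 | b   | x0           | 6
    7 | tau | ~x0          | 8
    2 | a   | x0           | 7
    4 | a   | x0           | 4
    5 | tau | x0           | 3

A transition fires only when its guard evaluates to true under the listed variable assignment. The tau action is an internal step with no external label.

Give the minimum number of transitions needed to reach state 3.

Layered search for 3:
  Layer 0: {0}
  Layer 1: {5}
  Layer 2: {7}
  Layer 3: {8}
3 never appears.

Answer: UNREACHABLE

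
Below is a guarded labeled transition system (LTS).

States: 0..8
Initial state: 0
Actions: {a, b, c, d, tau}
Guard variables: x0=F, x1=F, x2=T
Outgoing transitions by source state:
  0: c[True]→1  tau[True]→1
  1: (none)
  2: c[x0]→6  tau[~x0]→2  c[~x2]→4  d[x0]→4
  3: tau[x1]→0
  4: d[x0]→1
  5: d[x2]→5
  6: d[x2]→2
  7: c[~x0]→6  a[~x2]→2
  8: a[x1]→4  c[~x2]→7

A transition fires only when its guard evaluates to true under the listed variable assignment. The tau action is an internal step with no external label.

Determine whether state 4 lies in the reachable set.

Answer: UNREACHABLE

Trace:
Guard filter leaves 6 enabled edge(s).
L0 = {0}
L1 = {1}  total {0,1}
Reachable = {0,1}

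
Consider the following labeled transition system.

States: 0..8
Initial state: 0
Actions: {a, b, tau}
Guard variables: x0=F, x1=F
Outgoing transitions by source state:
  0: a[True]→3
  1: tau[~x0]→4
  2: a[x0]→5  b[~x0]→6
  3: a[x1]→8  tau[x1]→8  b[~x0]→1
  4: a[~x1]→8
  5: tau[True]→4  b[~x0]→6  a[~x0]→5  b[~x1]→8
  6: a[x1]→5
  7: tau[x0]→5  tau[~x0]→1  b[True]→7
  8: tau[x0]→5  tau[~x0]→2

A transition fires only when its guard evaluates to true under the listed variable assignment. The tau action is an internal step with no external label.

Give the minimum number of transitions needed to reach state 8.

Answer: 4

Trace:
BFS to 8:
  depth 0: {0}
  depth 1: {3}
  depth 2: {1}
  depth 3: {4}
  depth 4: {8}
8 enters at depth 4; path a·b·tau·a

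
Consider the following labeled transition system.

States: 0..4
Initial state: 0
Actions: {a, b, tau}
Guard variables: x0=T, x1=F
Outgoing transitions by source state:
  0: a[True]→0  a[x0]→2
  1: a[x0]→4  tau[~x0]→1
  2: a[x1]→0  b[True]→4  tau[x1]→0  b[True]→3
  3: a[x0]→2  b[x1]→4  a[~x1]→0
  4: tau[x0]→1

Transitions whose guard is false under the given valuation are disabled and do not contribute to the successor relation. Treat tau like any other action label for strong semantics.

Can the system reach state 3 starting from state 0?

Answer: REACHABLE

Analysis:
After dropping false guards: 8 live edges.
Layer 0: {0}
Layer 1: {2}  now seen {0,2}
Layer 2: {3,4}  now seen {0,2,3,4}
Layer 3: {1}  now seen {0,1,2,3,4}
Reach set: {0,1,2,3,4}
trace reaching 3: a·b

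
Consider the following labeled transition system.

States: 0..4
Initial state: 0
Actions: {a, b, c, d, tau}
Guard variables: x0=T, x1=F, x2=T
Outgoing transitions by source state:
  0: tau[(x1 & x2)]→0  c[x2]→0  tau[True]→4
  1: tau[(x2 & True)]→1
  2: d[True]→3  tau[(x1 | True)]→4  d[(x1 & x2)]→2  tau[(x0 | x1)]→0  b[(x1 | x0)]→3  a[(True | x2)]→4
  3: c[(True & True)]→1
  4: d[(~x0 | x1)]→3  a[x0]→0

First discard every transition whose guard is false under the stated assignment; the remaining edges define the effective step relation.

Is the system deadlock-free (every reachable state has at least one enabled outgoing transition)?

Reach set: {0,4}
  0: c→0  tau→4  [2 out]
  4: a→0  [1 out]

Answer: DEADLOCK-FREE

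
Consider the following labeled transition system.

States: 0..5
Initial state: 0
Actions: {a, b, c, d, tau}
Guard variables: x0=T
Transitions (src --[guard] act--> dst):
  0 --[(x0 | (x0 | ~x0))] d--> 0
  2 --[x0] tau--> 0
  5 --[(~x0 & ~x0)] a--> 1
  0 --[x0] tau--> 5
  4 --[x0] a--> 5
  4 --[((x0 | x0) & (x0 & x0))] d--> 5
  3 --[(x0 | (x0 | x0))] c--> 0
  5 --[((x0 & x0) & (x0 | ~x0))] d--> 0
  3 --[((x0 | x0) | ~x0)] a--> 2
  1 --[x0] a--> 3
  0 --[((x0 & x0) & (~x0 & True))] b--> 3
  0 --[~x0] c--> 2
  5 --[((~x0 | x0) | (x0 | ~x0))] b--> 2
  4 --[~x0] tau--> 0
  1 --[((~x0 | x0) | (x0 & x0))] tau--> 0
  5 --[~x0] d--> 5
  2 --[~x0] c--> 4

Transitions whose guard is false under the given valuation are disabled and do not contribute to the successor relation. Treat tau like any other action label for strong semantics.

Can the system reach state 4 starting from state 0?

Answer: UNREACHABLE

Working:
11 transition(s) survive guard evaluation.
depth 0: {0}
depth 1: {5}  now seen {0,5}
depth 2: {2}  now seen {0,2,5}
Reach set: {0,2,5}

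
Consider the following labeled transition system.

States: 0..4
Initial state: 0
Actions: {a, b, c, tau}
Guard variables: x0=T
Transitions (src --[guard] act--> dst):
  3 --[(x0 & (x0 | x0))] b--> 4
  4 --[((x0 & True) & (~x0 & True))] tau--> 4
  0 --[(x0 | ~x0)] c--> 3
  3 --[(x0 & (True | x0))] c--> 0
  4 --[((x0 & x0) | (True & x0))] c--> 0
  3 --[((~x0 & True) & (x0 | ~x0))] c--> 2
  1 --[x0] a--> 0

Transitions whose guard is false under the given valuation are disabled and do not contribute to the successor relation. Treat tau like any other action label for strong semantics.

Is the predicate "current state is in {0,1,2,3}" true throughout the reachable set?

Answer: INVARIANT VIOLATED at state 4

Analysis:
Safe = {0,1,2,3}
Reachable = {0,3,4}
  0: ok
  3: ok
  4: outside
counterexample path to 4: c·b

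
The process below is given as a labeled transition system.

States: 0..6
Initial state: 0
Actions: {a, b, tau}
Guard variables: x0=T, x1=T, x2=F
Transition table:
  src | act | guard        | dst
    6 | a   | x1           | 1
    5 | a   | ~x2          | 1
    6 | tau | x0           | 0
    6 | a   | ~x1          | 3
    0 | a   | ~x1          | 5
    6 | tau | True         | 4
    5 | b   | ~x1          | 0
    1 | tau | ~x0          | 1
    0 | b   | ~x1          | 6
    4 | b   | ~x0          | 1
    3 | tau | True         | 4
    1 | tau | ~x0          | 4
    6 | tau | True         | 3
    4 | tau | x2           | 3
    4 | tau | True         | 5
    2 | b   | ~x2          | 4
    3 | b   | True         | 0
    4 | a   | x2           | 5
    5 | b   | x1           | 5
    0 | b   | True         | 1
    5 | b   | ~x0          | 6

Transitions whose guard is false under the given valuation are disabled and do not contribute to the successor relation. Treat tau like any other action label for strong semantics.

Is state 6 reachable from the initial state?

Answer: UNREACHABLE

Trace:
Guard filter leaves 11 enabled edge(s).
L0 = {0}
L1 = {1}  now seen {0,1}
R = {0,1}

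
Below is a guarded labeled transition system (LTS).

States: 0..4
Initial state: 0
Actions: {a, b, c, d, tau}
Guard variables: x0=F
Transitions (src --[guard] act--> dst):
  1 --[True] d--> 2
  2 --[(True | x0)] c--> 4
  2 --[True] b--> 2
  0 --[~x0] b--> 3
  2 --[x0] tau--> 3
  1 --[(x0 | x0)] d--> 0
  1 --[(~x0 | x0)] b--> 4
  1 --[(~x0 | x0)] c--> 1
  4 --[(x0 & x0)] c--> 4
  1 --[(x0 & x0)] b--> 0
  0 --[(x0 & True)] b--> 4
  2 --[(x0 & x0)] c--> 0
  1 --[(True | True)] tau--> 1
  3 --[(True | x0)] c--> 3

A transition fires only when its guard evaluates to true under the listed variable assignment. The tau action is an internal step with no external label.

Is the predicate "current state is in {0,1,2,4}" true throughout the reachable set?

Answer: INVARIANT VIOLATED at state 3

Analysis:
Safe = {0,1,2,4}
Reachable = {0,3}
  0: ok
  3: outside
reach 3 via b — violates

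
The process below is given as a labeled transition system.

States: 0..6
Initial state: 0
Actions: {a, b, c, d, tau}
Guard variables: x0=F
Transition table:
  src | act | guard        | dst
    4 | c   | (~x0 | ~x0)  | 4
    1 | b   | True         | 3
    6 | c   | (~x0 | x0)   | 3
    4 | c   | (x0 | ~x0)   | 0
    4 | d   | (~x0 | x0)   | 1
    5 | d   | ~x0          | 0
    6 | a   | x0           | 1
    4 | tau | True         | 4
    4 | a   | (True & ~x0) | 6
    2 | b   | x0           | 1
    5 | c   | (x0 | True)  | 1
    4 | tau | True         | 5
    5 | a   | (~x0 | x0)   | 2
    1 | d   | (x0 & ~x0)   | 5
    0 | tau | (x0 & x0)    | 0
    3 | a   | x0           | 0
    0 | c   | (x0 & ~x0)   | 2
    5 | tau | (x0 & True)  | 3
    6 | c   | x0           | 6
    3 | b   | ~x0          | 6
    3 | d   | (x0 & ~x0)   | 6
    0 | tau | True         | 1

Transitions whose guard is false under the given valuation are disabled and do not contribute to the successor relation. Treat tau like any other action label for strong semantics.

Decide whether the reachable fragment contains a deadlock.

Reachable = {0,1,3,6}
  0: tau→1  [1 exit(s)]
  1: b→3  [1 exit(s)]
  3: b→6  [1 exit(s)]
  6: c→3  [1 exit(s)]

Answer: DEADLOCK-FREE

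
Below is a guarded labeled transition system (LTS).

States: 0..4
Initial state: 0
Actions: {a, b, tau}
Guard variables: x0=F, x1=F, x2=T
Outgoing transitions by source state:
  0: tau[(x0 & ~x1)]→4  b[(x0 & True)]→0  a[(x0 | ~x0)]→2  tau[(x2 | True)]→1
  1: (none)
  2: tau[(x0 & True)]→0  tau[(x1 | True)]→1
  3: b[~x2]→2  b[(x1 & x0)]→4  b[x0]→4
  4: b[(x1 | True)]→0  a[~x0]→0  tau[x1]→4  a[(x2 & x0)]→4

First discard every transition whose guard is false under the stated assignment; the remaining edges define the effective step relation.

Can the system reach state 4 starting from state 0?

Answer: UNREACHABLE

Working:
After dropping false guards: 5 live edges.
Layer 0: {0}
Layer 1: {1,2}  total {0,1,2}
R = {0,1,2}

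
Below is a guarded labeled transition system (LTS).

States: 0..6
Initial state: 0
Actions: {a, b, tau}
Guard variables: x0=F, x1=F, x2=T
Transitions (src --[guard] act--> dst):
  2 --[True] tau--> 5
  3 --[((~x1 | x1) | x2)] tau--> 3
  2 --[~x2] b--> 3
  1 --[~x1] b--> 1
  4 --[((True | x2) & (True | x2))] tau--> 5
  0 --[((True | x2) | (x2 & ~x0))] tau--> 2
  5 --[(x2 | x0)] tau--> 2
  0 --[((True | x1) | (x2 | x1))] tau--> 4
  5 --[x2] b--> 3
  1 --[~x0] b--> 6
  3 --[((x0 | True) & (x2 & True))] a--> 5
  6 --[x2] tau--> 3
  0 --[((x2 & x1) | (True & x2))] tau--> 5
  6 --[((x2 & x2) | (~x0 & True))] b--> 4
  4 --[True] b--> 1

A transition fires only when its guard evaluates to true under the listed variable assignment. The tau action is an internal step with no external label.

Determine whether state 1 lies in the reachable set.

After dropping false guards: 14 live edges.
L0 = {0}
L1 = {2,4,5}  now seen {0,2,4,5}
L2 = {1,3}  now seen {0,1,2,3,4,5}
L3 = {6}  now seen {0,1,2,3,4,5,6}
Reachable = {0,1,2,3,4,5,6}
trace reaching 1: tau·b

Answer: REACHABLE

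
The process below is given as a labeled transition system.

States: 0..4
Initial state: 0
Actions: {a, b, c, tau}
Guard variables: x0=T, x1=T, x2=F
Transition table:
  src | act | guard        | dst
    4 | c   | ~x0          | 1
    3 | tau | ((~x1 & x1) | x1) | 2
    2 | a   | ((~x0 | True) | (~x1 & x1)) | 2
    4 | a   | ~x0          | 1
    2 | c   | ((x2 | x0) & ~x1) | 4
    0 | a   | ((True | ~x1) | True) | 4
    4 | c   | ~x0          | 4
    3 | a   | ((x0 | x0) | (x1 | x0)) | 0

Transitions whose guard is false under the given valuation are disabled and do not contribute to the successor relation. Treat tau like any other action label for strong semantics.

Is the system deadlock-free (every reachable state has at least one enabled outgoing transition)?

Answer: DEADLOCK at state 4

Trace:
Reachable = {0,4}
  0: a→4  [deg 1]
  4: ∅  [deadlock]
Path to 4: a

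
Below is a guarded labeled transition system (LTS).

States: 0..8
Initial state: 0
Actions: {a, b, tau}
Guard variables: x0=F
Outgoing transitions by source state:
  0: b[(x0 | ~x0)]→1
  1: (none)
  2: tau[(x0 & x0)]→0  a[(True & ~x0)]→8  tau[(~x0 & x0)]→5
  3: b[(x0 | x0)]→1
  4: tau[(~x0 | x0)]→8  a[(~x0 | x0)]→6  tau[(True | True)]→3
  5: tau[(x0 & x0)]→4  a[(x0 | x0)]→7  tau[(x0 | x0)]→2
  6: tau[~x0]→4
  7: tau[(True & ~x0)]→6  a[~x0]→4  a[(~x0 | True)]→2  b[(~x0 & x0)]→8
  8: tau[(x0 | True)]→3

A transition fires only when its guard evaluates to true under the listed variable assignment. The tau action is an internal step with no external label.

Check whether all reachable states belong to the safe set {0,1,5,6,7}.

Answer: INVARIANT HOLDS

Working:
Allowed set {0,1,5,6,7}
R = {0,1}
  0: ok
  1: ok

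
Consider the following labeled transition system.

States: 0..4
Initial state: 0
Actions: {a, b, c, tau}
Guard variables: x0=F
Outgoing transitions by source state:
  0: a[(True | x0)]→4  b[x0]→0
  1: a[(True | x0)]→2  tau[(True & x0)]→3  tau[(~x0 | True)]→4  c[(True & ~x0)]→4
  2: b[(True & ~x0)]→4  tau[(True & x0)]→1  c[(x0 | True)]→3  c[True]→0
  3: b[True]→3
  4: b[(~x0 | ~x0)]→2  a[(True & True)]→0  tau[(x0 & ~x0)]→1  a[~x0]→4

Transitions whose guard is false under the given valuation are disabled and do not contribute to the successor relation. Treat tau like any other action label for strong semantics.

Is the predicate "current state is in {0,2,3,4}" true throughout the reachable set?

Answer: INVARIANT HOLDS

Trace:
Safe = {0,2,3,4}
Reachable = {0,2,3,4}
  0: safe
  2: safe
  3: safe
  4: safe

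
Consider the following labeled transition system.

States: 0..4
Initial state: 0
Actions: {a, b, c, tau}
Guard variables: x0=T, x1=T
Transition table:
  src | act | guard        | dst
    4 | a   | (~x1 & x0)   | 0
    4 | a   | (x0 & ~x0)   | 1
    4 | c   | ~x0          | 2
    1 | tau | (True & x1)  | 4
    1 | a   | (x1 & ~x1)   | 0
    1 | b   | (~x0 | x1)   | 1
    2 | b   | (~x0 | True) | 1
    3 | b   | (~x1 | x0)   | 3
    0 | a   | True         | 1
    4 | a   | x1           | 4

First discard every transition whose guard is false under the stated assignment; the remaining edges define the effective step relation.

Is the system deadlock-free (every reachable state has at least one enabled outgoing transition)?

Answer: DEADLOCK-FREE

Working:
R = {0,1,4}
  0: a→1  [deg 1]
  1: b→1  tau→4  [deg 2]
  4: a→4  [deg 1]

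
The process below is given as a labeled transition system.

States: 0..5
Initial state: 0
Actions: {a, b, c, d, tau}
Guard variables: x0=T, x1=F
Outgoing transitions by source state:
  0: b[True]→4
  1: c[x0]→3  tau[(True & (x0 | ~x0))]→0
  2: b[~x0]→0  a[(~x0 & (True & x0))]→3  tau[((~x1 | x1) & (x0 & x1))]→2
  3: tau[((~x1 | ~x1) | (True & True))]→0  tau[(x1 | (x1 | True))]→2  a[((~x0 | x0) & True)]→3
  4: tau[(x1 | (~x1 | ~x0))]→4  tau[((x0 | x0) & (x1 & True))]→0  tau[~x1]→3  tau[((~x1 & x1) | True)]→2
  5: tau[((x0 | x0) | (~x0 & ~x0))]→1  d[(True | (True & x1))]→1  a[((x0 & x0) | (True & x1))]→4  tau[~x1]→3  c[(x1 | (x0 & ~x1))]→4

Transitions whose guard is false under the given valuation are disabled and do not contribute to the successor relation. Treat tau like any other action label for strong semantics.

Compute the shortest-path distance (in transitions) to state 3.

BFS to 3:
  Layer 0: {0}
  Layer 1: {4}
  Layer 2: {2,3}
depth(3)=2, e.g. b·tau

Answer: 2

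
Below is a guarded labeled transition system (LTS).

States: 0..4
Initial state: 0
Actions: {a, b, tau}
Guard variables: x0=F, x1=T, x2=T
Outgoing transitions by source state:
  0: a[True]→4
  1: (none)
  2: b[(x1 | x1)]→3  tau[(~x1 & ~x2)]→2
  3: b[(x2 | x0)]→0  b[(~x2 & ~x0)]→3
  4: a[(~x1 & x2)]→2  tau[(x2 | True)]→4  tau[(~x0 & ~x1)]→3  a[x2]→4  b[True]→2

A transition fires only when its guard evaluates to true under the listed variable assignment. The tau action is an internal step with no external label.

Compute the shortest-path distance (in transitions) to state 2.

Answer: 2

Trace:
Layered search for 2:
  Layer 0: {0}
  Layer 1: {4}
  Layer 2: {2}
2 enters at depth 2; path a·b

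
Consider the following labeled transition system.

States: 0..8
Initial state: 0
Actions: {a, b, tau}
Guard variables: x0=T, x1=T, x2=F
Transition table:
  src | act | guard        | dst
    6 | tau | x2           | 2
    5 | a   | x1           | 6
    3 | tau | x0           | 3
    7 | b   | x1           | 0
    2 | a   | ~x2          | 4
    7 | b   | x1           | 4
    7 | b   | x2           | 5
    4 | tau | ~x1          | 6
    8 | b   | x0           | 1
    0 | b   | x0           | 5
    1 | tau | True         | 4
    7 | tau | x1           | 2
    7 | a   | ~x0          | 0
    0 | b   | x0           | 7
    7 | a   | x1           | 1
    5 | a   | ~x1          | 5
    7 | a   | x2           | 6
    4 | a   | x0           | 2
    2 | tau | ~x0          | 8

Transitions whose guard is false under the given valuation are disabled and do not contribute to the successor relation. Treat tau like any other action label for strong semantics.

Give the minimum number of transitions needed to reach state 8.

Answer: UNREACHABLE

Working:
BFS to 8:
  Layer 0: {0}
  Layer 1: {5,7}
  Layer 2: {1,2,4,6}
8 never appears.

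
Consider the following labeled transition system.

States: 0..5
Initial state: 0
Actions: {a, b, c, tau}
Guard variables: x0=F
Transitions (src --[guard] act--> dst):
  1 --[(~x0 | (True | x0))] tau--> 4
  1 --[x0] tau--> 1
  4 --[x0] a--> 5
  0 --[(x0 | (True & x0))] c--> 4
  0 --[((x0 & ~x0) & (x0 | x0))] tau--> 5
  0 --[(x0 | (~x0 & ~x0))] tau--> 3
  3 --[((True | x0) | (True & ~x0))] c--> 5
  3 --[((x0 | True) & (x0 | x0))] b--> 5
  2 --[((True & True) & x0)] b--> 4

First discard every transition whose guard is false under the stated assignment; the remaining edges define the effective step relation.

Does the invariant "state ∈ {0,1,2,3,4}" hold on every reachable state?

Answer: INVARIANT VIOLATED at state 5

Analysis:
Inv-set: {0,1,2,3,4}
Reach set: {0,3,5}
  0: ok
  3: ok
  5: VIOLATES
counterexample path to 5: tau·c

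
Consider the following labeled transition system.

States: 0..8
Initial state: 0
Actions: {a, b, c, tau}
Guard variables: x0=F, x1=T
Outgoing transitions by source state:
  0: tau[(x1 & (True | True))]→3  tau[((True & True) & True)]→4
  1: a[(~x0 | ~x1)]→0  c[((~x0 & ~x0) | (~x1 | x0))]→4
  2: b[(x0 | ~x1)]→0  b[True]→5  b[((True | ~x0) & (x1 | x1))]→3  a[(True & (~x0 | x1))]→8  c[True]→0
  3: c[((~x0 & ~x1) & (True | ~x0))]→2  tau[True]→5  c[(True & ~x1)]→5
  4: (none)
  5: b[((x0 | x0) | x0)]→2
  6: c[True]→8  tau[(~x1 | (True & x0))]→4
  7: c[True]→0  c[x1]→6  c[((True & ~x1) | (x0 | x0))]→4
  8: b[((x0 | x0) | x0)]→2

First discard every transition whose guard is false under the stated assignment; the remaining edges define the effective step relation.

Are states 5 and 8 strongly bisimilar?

Answer: BISIMILAR

Analysis:
Refine partition for ~:
  P[0] = {{0,1,2,3,4,5,6,7,8}}
  P[1] = {{0,3},{1},{2},{4,5,8},{6,7}}
  P[2] = {{0},{1},{2},{3},{4,5,8},{6},{7}}
stable after 3 split(s): 7 block(s)
class of 5: {4,5,8}; class of 8: {4,5,8}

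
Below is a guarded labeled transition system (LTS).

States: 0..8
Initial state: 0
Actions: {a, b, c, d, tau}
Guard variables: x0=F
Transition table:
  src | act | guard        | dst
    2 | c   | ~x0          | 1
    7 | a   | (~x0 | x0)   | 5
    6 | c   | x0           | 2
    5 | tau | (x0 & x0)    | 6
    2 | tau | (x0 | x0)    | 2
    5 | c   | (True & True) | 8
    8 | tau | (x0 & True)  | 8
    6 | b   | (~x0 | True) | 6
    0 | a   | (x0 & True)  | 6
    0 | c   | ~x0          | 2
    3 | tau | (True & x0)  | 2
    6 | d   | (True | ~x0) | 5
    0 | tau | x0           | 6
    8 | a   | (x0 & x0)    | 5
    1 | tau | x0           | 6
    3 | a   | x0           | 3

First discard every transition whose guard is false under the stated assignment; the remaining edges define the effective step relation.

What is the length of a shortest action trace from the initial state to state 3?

Breadth-first toward 3:
  depth 0: {0}
  depth 1: {2}
  depth 2: {1}
3 never appears.

Answer: UNREACHABLE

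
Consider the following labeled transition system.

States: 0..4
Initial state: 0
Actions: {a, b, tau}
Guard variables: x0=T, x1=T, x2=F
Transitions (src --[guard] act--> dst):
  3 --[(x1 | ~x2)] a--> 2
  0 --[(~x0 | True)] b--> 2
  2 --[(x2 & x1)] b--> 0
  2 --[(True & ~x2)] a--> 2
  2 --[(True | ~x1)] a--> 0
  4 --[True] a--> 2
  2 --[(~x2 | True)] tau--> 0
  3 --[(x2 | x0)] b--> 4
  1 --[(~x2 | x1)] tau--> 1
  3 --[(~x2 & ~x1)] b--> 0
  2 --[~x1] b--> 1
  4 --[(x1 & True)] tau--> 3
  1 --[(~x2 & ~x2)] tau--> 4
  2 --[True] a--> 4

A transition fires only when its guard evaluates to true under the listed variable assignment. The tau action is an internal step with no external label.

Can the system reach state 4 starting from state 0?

Guard filter leaves 11 enabled edge(s).
depth 0: {0}
depth 1: {2}  cumulative {0,2}
depth 2: {4}  cumulative {0,2,4}
depth 3: {3}  cumulative {0,2,3,4}
Reachable = {0,2,3,4}
trace reaching 4: b·a

Answer: REACHABLE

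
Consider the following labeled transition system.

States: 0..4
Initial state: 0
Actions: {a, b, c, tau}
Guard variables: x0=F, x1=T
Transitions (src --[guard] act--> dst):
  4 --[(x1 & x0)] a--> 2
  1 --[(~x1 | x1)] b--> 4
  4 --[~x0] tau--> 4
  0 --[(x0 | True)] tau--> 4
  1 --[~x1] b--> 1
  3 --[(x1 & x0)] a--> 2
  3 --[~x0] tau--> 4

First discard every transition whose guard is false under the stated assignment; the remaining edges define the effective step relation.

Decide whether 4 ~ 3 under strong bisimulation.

Answer: BISIMILAR

Trace:
Refine partition for ~:
  round 0: {{0,1,2,3,4}}
  round 1: {{0,3,4},{1},{2}}
3 equivalence class(es) (converged in 2)
class of 4: {0,3,4}; class of 3: {0,3,4}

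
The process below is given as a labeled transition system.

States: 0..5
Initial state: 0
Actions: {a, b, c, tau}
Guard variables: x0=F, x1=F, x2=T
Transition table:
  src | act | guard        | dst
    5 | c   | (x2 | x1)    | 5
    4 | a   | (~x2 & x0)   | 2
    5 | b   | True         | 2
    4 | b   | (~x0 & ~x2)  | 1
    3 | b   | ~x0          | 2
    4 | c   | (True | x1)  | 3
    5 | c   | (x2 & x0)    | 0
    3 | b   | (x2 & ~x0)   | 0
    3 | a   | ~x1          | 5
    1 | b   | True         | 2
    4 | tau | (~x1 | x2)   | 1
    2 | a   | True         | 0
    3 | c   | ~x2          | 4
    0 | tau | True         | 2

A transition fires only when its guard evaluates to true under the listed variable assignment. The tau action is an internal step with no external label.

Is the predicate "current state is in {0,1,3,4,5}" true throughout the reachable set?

Answer: INVARIANT VIOLATED at state 2

Trace:
Inv-set: {0,1,3,4,5}
Reachable = {0,2}
  0: ok
  2: VIOLATES
reach 2 via tau — violates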